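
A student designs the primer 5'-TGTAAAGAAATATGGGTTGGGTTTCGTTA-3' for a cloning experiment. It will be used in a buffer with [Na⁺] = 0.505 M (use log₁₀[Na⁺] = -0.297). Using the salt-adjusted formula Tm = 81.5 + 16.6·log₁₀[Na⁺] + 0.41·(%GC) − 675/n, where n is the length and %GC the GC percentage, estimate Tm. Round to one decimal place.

67.4°C

Length n = 29. Scanning the sequence gives A=8, G=9, C=1, T=11.
G+C = 10, so %GC = 10/29 × 100 = 34.483%
Salt term: 16.6 × (-0.297) = -4.93
GC term: 0.41 × 34.483 = 14.138; length term: −675/29 = −23.276
Tm = 81.5 + (-4.93) + 14.138 − 23.276 = 67.432 → 67.4°C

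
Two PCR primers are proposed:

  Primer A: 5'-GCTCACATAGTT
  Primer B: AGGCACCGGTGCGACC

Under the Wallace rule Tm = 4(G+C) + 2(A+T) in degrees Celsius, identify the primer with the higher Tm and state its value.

Primer B, 56°C

Primer A: A+T=7, G+C=5 → Tm = 2(7)+4(5) = 34°C
Primer B: A+T=4, G+C=12 → Tm = 2(4)+4(12) = 56°C
34°C vs 56°C → primer B is higher.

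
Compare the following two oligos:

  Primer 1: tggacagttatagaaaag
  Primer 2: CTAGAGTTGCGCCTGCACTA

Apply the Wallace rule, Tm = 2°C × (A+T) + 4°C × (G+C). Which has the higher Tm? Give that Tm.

Primer 2, 62°C

Primer 1: A+T=12, G+C=6 → Tm = 2(12)+4(6) = 48°C
Primer 2: A+T=9, G+C=11 → Tm = 2(9)+4(11) = 62°C
48°C vs 62°C → primer 2 is higher.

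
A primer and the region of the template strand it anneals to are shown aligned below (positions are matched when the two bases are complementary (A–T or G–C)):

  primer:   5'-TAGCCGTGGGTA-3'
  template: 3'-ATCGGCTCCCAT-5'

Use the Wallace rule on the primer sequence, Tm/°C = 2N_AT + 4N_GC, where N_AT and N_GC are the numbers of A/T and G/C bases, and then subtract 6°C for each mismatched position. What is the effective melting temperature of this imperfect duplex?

Primer base counts: A=2, T=3, G=5, C=2 → A+T=5, G+C=7
Perfect-match Tm = 2(5) + 4(7) = 10 + 28 = 38°C
Mismatches (positions where the bases are not complementary): 1 (at position 7)
Effective Tm = 38 − 1×6 = 38 − 6 = 32°C

32°C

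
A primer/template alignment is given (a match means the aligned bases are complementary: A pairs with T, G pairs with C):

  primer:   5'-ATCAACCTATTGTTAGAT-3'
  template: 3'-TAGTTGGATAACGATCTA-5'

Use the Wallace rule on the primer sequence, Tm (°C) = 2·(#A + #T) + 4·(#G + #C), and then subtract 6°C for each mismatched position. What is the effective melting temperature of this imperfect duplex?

40°C

Primer base counts: A=6, T=7, G=2, C=3 → A+T=13, G+C=5
Perfect-match Tm = 2(13) + 4(5) = 26 + 20 = 46°C
Mismatches (positions where the bases are not complementary): 1 (at position 13)
Effective Tm = 46 − 1×6 = 46 − 6 = 40°C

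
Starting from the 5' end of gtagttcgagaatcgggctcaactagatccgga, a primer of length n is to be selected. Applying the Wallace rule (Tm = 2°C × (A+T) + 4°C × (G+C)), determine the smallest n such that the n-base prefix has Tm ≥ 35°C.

n = 13

First 12 bases: GTAGTTCGAGAA → Tm = 34°C (< 35°C)
First 13 bases: GTAGTTCGAGAAT → Tm = 36°C (≥ 35°C)
Each additional base adds 2°C (A/T) or 4°C (G/C), so Tm is non-decreasing in n; n = 13 is the first length to reach 35°C.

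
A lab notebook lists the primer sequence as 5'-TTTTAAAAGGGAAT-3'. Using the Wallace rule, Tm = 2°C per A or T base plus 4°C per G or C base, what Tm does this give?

34°C

Counting bases: T=5, G=3, C=0, A=6
So N_AT = 11 and N_GC = 3.
Tm = 2×11 + 4×3 = 34°C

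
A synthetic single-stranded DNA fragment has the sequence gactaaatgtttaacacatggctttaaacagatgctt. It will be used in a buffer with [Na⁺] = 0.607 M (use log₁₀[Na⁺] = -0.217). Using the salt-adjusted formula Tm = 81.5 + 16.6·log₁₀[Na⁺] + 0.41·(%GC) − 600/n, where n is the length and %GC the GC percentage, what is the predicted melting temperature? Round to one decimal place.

Length n = 37. A=13, C=6, G=6, T=12
G+C = 12, so %GC = 12/37 × 100 = 32.432%
Salt term: 16.6 × (-0.217) = -3.602
GC term: 0.41 × 32.432 = 13.297; length term: −600/37 = −16.216
Tm = 81.5 + (-3.602) + 13.297 − 16.216 = 74.979 → 75.0°C

75.0°C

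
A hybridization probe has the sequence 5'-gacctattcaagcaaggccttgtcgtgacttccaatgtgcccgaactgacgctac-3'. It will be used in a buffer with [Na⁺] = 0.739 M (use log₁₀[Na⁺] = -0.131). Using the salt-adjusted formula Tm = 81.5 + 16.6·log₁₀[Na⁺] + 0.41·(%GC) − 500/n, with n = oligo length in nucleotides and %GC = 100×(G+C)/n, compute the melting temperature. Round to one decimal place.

Length n = 55. Scanning the sequence gives G=12, C=17, T=13, A=13.
G+C = 29, so %GC = 29/55 × 100 = 52.727%
Salt term: 16.6 × (-0.131) = -2.175
GC term: 0.41 × 52.727 = 21.618; length term: −500/55 = −9.091
Tm = 81.5 + (-2.175) + 21.618 − 9.091 = 91.852 → 91.9°C

91.9°C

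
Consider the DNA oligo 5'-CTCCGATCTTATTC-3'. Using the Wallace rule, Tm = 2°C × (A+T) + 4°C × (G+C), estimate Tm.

Base counts: T=6, C=5, G=1, A=2
AT pairs contribute 8, GC pairs contribute 6.
Tm = 4·6 + 2·8 = 24 + 16 = 40°C

40°C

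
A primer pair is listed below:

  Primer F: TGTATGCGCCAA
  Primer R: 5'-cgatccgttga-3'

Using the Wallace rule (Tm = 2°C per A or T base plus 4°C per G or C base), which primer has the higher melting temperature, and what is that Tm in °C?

Primer F: A+T=6, G+C=6 → Tm = 2(6)+4(6) = 36°C
Primer R: A+T=5, G+C=6 → Tm = 2(5)+4(6) = 34°C
36°C vs 34°C → primer F is higher.

Primer F, 36°C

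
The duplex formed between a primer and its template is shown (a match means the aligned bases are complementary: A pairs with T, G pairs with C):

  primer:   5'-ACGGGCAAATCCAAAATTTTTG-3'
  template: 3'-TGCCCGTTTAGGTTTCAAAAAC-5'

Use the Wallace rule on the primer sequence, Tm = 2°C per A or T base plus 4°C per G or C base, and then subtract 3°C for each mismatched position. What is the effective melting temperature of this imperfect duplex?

57°C

Primer base counts: A=8, T=6, G=4, C=4 → A+T=14, G+C=8
Perfect-match Tm = 2(14) + 4(8) = 28 + 32 = 60°C
Mismatches (positions where the bases are not complementary): 1 (at position 16)
Effective Tm = 60 − 1×3 = 60 − 3 = 57°C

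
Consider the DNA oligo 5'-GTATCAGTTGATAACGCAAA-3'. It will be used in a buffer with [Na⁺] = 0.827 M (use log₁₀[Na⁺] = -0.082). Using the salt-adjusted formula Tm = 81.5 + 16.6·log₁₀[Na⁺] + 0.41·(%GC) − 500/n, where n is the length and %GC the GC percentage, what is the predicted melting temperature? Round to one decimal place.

69.5°C

Length n = 20. C=3, A=8, G=4, T=5
G+C = 7, so %GC = 7/20 × 100 = 35%
Salt term: 16.6 × (-0.082) = -1.361
GC term: 0.41 × 35 = 14.35; length term: −500/20 = −25
Tm = 81.5 + (-1.361) + 14.35 − 25 = 69.489 → 69.5°C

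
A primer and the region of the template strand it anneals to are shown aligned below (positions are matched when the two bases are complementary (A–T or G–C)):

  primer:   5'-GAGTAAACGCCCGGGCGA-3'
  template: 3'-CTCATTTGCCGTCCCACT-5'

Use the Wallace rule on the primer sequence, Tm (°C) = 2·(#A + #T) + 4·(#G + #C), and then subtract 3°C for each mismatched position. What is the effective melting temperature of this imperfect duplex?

Primer base counts: A=5, T=1, G=7, C=5 → A+T=6, G+C=12
Perfect-match Tm = 2(6) + 4(12) = 12 + 48 = 60°C
Mismatches (positions where the bases are not complementary): 3 (at positions 10, 12, 16)
Effective Tm = 60 − 3×3 = 60 − 9 = 51°C

51°C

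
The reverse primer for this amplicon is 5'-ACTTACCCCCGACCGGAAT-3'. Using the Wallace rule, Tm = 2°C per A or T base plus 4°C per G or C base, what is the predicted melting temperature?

Scanning the sequence gives G=3, C=8, A=5, T=3.
AT pairs contribute 8, GC pairs contribute 11.
Tm = 4·11 + 2·8 = 44 + 16 = 60°C

60°C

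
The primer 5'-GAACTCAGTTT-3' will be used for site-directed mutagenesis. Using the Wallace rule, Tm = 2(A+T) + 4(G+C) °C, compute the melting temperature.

Base counts: C=2, G=2, A=3, T=4
So N_AT = 7 and N_GC = 4.
Tm = 2(7) + 4(4) = 14 + 16 = 30°C

30°C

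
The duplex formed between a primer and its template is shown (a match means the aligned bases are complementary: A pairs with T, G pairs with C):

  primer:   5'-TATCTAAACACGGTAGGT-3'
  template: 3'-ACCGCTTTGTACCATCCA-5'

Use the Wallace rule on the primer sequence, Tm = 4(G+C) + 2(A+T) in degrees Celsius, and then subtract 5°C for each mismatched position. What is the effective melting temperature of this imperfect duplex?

30°C

Primer base counts: A=6, T=5, G=4, C=3 → A+T=11, G+C=7
Perfect-match Tm = 2(11) + 4(7) = 22 + 28 = 50°C
Mismatches (positions where the bases are not complementary): 4 (at positions 2, 3, 5, 11)
Effective Tm = 50 − 4×5 = 50 − 20 = 30°C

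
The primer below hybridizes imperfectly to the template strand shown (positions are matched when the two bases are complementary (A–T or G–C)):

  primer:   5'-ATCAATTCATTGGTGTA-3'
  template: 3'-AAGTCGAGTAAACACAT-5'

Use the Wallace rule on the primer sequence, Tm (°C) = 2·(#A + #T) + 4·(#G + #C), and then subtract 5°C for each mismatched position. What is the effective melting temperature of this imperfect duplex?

Primer base counts: A=5, T=7, G=3, C=2 → A+T=12, G+C=5
Perfect-match Tm = 2(12) + 4(5) = 24 + 20 = 44°C
Mismatches (positions where the bases are not complementary): 4 (at positions 1, 5, 6, 12)
Effective Tm = 44 − 4×5 = 44 − 20 = 24°C

24°C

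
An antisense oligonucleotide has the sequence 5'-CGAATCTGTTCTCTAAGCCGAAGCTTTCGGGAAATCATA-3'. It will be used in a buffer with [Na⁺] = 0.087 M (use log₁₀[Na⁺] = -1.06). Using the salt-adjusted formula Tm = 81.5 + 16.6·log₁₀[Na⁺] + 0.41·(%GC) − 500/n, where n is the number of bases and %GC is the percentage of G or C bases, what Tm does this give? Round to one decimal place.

69.0°C

Length n = 39. Counting bases: A=11, G=8, C=9, T=11
G+C = 17, so %GC = 17/39 × 100 = 43.59%
Salt term: 16.6 × (-1.06) = -17.596
GC term: 0.41 × 43.59 = 17.872; length term: −500/39 = −12.821
Tm = 81.5 + (-17.596) + 17.872 − 12.821 = 68.955 → 69.0°C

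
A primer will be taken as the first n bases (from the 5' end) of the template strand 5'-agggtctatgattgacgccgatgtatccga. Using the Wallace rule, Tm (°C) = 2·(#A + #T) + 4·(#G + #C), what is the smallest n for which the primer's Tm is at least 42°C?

n = 15

First 14 bases: AGGGTCTATGATTG → Tm = 40°C (< 42°C)
First 15 bases: AGGGTCTATGATTGA → Tm = 42°C (≥ 42°C)
Since every base adds ≥2°C, Tm only increases with n, so the threshold is first crossed at n = 15.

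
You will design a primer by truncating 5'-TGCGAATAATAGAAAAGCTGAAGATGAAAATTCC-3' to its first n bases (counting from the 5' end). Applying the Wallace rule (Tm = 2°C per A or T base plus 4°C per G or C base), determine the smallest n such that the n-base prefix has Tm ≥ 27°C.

First 10 bases: TGCGAATAAT → Tm = 26°C (< 27°C)
First 11 bases: TGCGAATAATA → Tm = 28°C (≥ 27°C)
Since every base adds ≥2°C, Tm only increases with n, so the threshold is first crossed at n = 11.

n = 11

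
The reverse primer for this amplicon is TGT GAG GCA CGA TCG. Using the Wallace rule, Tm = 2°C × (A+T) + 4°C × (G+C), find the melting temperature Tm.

48°C

Scanning the sequence gives A=3, C=3, T=3, G=6.
A+T = 6, G+C = 9
Tm = 4·9 + 2·6 = 36 + 12 = 48°C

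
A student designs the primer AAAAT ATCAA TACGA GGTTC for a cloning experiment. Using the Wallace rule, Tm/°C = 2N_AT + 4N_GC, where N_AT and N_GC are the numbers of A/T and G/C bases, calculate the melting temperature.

Base counts: A=9, C=3, T=5, G=3
A+T = 14, G+C = 6
Tm = 2×14 + 4×6 = 52°C

52°C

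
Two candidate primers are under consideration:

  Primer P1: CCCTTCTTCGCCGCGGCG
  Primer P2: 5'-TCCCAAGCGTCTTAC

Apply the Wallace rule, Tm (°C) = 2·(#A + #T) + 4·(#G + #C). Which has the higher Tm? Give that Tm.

Primer P1: A+T=4, G+C=14 → Tm = 2(4)+4(14) = 64°C
Primer P2: A+T=7, G+C=8 → Tm = 2(7)+4(8) = 46°C
64°C vs 46°C → primer P1 is higher.

Primer P1, 64°C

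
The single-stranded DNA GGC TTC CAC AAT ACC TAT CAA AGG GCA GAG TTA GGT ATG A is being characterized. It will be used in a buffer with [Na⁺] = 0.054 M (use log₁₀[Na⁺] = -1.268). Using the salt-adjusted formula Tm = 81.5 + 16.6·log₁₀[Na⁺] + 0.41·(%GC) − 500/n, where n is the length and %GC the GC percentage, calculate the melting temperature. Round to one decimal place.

Length n = 40. Base counts: C=8, A=13, G=10, T=9
G+C = 18, so %GC = 18/40 × 100 = 45%
Salt term: 16.6 × (-1.268) = -21.049
GC term: 0.41 × 45 = 18.45; length term: −500/40 = −12.5
Tm = 81.5 + (-21.049) + 18.45 − 12.5 = 66.401 → 66.4°C

66.4°C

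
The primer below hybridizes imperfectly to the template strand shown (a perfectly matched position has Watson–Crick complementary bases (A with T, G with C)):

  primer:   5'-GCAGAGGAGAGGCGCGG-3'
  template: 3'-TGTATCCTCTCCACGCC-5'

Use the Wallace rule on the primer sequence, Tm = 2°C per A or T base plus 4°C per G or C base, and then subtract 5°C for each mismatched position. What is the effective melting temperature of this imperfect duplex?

45°C

Primer base counts: A=4, T=0, G=10, C=3 → A+T=4, G+C=13
Perfect-match Tm = 2(4) + 4(13) = 8 + 52 = 60°C
Mismatches (positions where the bases are not complementary): 3 (at positions 1, 4, 13)
Effective Tm = 60 − 3×5 = 60 − 15 = 45°C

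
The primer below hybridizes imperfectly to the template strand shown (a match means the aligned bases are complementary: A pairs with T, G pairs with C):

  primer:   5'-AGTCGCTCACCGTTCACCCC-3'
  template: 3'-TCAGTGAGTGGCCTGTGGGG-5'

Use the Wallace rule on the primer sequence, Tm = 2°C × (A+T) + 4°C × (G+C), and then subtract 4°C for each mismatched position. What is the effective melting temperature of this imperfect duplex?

54°C

Primer base counts: A=3, T=4, G=3, C=10 → A+T=7, G+C=13
Perfect-match Tm = 2(7) + 4(13) = 14 + 52 = 66°C
Mismatches (positions where the bases are not complementary): 3 (at positions 5, 13, 14)
Effective Tm = 66 − 3×4 = 66 − 12 = 54°C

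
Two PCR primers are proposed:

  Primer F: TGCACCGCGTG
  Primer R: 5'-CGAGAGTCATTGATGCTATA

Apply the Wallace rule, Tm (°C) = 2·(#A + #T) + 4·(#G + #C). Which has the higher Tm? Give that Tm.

Primer R, 56°C

Primer F: A+T=3, G+C=8 → Tm = 2(3)+4(8) = 38°C
Primer R: A+T=12, G+C=8 → Tm = 2(12)+4(8) = 56°C
38°C vs 56°C → primer R is higher.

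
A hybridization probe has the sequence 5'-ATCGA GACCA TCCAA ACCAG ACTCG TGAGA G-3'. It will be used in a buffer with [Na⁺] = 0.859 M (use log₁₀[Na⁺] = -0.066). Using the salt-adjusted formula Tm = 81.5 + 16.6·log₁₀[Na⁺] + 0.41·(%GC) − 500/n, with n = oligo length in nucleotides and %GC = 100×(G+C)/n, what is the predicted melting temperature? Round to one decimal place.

85.4°C

Length n = 31. T=4, A=11, G=7, C=9
G+C = 16, so %GC = 16/31 × 100 = 51.613%
Salt term: 16.6 × (-0.066) = -1.096
GC term: 0.41 × 51.613 = 21.161; length term: −500/31 = −16.129
Tm = 81.5 + (-1.096) + 21.161 − 16.129 = 85.436 → 85.4°C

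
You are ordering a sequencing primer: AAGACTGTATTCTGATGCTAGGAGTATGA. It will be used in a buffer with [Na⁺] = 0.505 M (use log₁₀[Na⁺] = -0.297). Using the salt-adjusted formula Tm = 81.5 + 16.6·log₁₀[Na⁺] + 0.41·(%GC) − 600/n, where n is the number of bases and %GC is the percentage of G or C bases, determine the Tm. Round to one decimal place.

71.4°C

Length n = 29. Scanning the sequence gives T=9, G=8, A=9, C=3.
G+C = 11, so %GC = 11/29 × 100 = 37.931%
Salt term: 16.6 × (-0.297) = -4.93
GC term: 0.41 × 37.931 = 15.552; length term: −600/29 = −20.69
Tm = 81.5 + (-4.93) + 15.552 − 20.69 = 71.432 → 71.4°C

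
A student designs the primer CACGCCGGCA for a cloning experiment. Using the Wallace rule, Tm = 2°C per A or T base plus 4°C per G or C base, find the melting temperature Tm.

Scanning the sequence gives A=2, C=5, T=0, G=3.
A+T = 2, G+C = 8
Tm = 2(2) + 4(8) = 4 + 32 = 36°C

36°C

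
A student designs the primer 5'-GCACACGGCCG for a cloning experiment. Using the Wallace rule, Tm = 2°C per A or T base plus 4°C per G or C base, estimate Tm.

Counting bases: A=2, C=5, G=4, T=0
A+T = 2, G+C = 9
Tm = 2(2) + 4(9) = 4 + 36 = 40°C

40°C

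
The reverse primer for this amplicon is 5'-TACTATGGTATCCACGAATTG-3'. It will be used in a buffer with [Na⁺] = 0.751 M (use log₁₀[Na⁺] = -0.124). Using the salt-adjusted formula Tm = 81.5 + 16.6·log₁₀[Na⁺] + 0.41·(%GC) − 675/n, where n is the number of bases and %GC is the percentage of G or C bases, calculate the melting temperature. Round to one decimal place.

62.9°C

Length n = 21. Base counts: G=4, T=7, C=4, A=6
G+C = 8, so %GC = 8/21 × 100 = 38.095%
Salt term: 16.6 × (-0.124) = -2.058
GC term: 0.41 × 38.095 = 15.619; length term: −675/21 = −32.143
Tm = 81.5 + (-2.058) + 15.619 − 32.143 = 62.918 → 62.9°C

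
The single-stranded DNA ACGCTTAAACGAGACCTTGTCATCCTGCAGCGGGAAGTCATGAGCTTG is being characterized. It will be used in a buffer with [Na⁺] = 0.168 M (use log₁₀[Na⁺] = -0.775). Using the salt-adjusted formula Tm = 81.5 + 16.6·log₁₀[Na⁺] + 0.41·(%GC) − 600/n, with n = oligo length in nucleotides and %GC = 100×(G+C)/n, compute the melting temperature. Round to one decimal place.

Length n = 48. Counting bases: A=12, C=12, T=11, G=13
G+C = 25, so %GC = 25/48 × 100 = 52.083%
Salt term: 16.6 × (-0.775) = -12.865
GC term: 0.41 × 52.083 = 21.354; length term: −600/48 = −12.5
Tm = 81.5 + (-12.865) + 21.354 − 12.5 = 77.489 → 77.5°C

77.5°C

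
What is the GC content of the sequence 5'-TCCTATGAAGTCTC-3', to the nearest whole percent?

C=4, T=5, A=3, G=2
G+C = 2 + 4 = 6 out of 14 bases
%GC = 6/14 × 100 = 42.86% ≈ 43%

43%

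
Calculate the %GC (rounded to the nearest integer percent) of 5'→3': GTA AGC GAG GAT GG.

57%

Counting bases: T=2, G=7, A=4, C=1
G+C = 7 + 1 = 8 out of 14 bases
%GC = 8/14 × 100 = 57.14% ≈ 57%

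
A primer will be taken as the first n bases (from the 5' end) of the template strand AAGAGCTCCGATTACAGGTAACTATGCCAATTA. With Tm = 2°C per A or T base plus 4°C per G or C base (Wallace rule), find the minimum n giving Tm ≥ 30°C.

n = 10

First 9 bases: AAGAGCTCC → Tm = 28°C (< 30°C)
First 10 bases: AAGAGCTCCG → Tm = 32°C (≥ 30°C)
Each additional base adds 2°C (A/T) or 4°C (G/C), so Tm is non-decreasing in n; n = 10 is the first length to reach 30°C.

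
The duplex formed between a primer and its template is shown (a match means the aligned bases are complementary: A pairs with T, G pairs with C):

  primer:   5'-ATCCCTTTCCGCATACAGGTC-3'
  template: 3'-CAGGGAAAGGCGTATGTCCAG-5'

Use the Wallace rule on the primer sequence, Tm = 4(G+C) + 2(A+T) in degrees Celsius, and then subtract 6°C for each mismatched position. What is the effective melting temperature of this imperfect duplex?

58°C

Primer base counts: A=4, T=6, G=3, C=8 → A+T=10, G+C=11
Perfect-match Tm = 2(10) + 4(11) = 20 + 44 = 64°C
Mismatches (positions where the bases are not complementary): 1 (at position 1)
Effective Tm = 64 − 1×6 = 64 − 6 = 58°C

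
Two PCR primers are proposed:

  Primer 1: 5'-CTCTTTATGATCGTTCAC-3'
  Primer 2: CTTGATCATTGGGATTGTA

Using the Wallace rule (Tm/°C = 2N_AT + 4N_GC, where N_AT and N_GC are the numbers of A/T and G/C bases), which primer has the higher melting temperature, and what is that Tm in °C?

Primer 1: A+T=11, G+C=7 → Tm = 2(11)+4(7) = 50°C
Primer 2: A+T=12, G+C=7 → Tm = 2(12)+4(7) = 52°C
50°C vs 52°C → primer 2 is higher.

Primer 2, 52°C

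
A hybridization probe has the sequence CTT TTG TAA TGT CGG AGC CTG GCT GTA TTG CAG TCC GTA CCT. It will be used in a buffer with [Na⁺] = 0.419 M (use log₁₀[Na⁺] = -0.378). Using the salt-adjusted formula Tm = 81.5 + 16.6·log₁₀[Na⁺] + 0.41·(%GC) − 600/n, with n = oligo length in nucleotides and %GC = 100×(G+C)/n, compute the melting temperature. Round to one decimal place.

Length n = 42. T=15, A=6, C=10, G=11
G+C = 21, so %GC = 21/42 × 100 = 50%
Salt term: 16.6 × (-0.378) = -6.275
GC term: 0.41 × 50 = 20.5; length term: −600/42 = −14.286
Tm = 81.5 + (-6.275) + 20.5 − 14.286 = 81.439 → 81.4°C

81.4°C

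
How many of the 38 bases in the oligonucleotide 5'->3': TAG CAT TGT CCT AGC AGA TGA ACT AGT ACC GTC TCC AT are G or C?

17

Scanning the sequence gives C=10, A=10, G=7, T=11.
G+C = 7 + 10 = 17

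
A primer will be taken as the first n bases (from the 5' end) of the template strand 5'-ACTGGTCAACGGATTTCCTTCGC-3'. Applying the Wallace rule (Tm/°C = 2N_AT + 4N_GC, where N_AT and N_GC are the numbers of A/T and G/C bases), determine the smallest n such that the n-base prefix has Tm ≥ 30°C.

n = 10

First 9 bases: ACTGGTCAA → Tm = 26°C (< 30°C)
First 10 bases: ACTGGTCAAC → Tm = 30°C (≥ 30°C)
Since every base adds ≥2°C, Tm only increases with n, so the threshold is first crossed at n = 10.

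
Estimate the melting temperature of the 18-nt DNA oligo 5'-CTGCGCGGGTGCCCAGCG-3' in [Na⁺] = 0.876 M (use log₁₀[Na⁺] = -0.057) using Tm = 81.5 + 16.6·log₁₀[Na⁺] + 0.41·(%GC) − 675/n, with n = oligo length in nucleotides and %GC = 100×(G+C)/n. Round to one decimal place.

Length n = 18. Counting bases: G=8, C=7, T=2, A=1
G+C = 15, so %GC = 15/18 × 100 = 83.333%
Salt term: 16.6 × (-0.057) = -0.946
GC term: 0.41 × 83.333 = 34.167; length term: −675/18 = −37.5
Tm = 81.5 + (-0.946) + 34.167 − 37.5 = 77.221 → 77.2°C

77.2°C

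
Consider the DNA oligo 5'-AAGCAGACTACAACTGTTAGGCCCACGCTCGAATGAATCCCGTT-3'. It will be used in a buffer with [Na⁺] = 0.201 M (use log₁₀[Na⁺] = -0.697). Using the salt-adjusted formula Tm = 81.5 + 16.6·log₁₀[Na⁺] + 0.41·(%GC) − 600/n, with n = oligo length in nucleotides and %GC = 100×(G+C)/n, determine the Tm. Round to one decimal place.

Length n = 44. G=9, C=13, T=9, A=13
G+C = 22, so %GC = 22/44 × 100 = 50%
Salt term: 16.6 × (-0.697) = -11.57
GC term: 0.41 × 50 = 20.5; length term: −600/44 = −13.636
Tm = 81.5 + (-11.57) + 20.5 − 13.636 = 76.794 → 76.8°C

76.8°C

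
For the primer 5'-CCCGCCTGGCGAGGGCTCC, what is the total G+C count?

16

Base counts: A=1, T=2, C=9, G=7
Total G or C: 7 + 9 = 16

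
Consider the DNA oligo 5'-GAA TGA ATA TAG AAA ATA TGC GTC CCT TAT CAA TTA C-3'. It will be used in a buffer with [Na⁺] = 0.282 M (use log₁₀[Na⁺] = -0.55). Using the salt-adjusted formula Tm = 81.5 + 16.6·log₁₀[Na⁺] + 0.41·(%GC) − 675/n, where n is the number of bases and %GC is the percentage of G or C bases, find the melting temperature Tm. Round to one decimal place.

66.3°C

Length n = 37. Counting bases: T=11, A=15, G=5, C=6
G+C = 11, so %GC = 11/37 × 100 = 29.73%
Salt term: 16.6 × (-0.55) = -9.13
GC term: 0.41 × 29.73 = 12.189; length term: −675/37 = −18.243
Tm = 81.5 + (-9.13) + 12.189 − 18.243 = 66.316 → 66.3°C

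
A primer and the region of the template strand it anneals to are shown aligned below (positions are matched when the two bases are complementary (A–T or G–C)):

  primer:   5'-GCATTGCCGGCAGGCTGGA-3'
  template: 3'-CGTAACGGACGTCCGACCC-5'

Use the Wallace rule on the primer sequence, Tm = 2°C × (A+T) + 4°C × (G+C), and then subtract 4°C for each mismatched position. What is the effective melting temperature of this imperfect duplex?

Primer base counts: A=3, T=3, G=8, C=5 → A+T=6, G+C=13
Perfect-match Tm = 2(6) + 4(13) = 12 + 52 = 64°C
Mismatches (positions where the bases are not complementary): 2 (at positions 9, 19)
Effective Tm = 64 − 2×4 = 64 − 8 = 56°C

56°C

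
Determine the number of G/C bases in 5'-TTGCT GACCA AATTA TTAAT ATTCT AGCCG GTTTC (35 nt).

Base counts: G=5, T=14, A=9, C=7
G+C = 5 + 7 = 12

12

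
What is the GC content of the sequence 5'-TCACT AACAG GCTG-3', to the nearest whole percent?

Scanning the sequence gives T=3, A=4, C=4, G=3.
G+C = 3 + 4 = 7 out of 14 bases
%GC = 7/14 × 100 = 50% ≈ 50%

50%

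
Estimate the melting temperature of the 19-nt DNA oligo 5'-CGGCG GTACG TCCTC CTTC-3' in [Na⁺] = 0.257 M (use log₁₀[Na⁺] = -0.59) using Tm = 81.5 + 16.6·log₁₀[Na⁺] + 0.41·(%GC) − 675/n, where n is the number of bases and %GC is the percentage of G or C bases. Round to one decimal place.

64.2°C

Length n = 19. Counting bases: C=8, A=1, G=5, T=5
G+C = 13, so %GC = 13/19 × 100 = 68.421%
Salt term: 16.6 × (-0.59) = -9.794
GC term: 0.41 × 68.421 = 28.053; length term: −675/19 = −35.526
Tm = 81.5 + (-9.794) + 28.053 − 35.526 = 64.233 → 64.2°C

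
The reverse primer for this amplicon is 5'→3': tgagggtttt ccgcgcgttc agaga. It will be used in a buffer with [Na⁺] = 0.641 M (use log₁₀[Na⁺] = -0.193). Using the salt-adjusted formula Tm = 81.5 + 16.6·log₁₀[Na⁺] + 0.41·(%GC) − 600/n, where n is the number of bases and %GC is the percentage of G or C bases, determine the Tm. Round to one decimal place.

77.3°C

Length n = 25. A=4, T=7, C=5, G=9
G+C = 14, so %GC = 14/25 × 100 = 56%
Salt term: 16.6 × (-0.193) = -3.204
GC term: 0.41 × 56 = 22.96; length term: −600/25 = −24
Tm = 81.5 + (-3.204) + 22.96 − 24 = 77.256 → 77.3°C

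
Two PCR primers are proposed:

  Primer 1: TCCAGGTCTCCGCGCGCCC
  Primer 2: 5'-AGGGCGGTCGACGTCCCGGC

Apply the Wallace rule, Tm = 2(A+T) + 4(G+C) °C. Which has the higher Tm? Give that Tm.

Primer 1: A+T=4, G+C=15 → Tm = 2(4)+4(15) = 68°C
Primer 2: A+T=4, G+C=16 → Tm = 2(4)+4(16) = 72°C
68°C vs 72°C → primer 2 is higher.

Primer 2, 72°C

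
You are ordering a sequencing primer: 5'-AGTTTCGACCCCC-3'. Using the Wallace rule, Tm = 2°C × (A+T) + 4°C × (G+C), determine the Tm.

Scanning the sequence gives T=3, C=6, G=2, A=2.
A+T = 5, G+C = 8
Tm = 4·8 + 2·5 = 32 + 10 = 42°C

42°C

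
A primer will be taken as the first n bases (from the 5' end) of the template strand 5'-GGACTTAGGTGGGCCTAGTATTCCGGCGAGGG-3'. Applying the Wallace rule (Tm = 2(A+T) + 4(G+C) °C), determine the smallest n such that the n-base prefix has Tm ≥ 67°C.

n = 23

First 22 bases: GGACTTAGGTGGGCCTAGTATT → Tm = 66°C (< 67°C)
First 23 bases: GGACTTAGGTGGGCCTAGTATTC → Tm = 70°C (≥ 67°C)
Since every base adds ≥2°C, Tm only increases with n, so the threshold is first crossed at n = 23.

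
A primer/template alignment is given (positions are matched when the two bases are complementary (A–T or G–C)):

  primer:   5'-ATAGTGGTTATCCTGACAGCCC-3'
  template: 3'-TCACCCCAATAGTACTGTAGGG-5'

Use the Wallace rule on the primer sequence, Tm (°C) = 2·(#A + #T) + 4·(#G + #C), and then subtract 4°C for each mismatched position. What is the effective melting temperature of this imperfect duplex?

Primer base counts: A=5, T=6, G=5, C=6 → A+T=11, G+C=11
Perfect-match Tm = 2(11) + 4(11) = 22 + 44 = 66°C
Mismatches (positions where the bases are not complementary): 5 (at positions 2, 3, 5, 13, 19)
Effective Tm = 66 − 5×4 = 66 − 20 = 46°C

46°C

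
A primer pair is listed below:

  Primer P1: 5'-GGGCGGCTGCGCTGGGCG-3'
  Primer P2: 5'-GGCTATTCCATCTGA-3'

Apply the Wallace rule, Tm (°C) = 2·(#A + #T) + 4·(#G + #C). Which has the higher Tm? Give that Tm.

Primer P1: A+T=2, G+C=16 → Tm = 2(2)+4(16) = 68°C
Primer P2: A+T=8, G+C=7 → Tm = 2(8)+4(7) = 44°C
68°C vs 44°C → primer P1 is higher.

Primer P1, 68°C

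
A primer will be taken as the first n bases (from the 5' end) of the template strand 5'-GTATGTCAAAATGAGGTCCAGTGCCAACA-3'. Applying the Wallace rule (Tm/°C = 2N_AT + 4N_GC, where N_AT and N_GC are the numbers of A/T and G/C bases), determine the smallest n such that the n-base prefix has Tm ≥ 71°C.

n = 25

First 24 bases: GTATGTCAAAATGAGGTCCAGTGC → Tm = 70°C (< 71°C)
First 25 bases: GTATGTCAAAATGAGGTCCAGTGCC → Tm = 74°C (≥ 71°C)
Each additional base adds 2°C (A/T) or 4°C (G/C), so Tm is non-decreasing in n; n = 25 is the first length to reach 71°C.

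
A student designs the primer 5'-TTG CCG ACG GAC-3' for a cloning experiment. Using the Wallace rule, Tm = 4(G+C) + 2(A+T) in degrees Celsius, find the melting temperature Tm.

40°C

Counting bases: A=2, G=4, T=2, C=4
A+T = 4, G+C = 8
Tm = 2×4 + 4×8 = 40°C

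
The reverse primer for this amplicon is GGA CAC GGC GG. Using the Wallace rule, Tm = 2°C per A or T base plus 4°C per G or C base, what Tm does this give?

40°C

Base counts: G=6, T=0, A=2, C=3
So N_AT = 2 and N_GC = 9.
Tm = 2×2 + 4×9 = 40°C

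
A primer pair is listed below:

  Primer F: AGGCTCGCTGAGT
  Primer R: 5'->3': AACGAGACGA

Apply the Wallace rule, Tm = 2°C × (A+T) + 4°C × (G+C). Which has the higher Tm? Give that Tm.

Primer F: A+T=5, G+C=8 → Tm = 2(5)+4(8) = 42°C
Primer R: A+T=5, G+C=5 → Tm = 2(5)+4(5) = 30°C
42°C vs 30°C → primer F is higher.

Primer F, 42°C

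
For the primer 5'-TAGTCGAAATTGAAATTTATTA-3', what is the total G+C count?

4

Scanning the sequence gives A=9, G=3, T=9, C=1.
G+C = 3 + 1 = 4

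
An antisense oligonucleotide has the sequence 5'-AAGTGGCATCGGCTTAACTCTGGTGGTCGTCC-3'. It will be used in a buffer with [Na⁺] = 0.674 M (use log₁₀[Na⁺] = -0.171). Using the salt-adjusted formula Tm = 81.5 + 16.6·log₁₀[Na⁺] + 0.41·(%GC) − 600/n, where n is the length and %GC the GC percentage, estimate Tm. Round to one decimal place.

83.0°C

Length n = 32. Base counts: T=9, G=10, C=8, A=5
G+C = 18, so %GC = 18/32 × 100 = 56.25%
Salt term: 16.6 × (-0.171) = -2.839
GC term: 0.41 × 56.25 = 23.062; length term: −600/32 = −18.75
Tm = 81.5 + (-2.839) + 23.062 − 18.75 = 82.973 → 83.0°C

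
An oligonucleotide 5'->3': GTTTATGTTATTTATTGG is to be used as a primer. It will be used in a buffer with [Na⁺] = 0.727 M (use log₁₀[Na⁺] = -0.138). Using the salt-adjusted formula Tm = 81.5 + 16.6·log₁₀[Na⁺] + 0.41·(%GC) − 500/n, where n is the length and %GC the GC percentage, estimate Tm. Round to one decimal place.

60.5°C

Length n = 18. C=0, A=3, T=11, G=4
G+C = 4, so %GC = 4/18 × 100 = 22.222%
Salt term: 16.6 × (-0.138) = -2.291
GC term: 0.41 × 22.222 = 9.111; length term: −500/18 = −27.778
Tm = 81.5 + (-2.291) + 9.111 − 27.778 = 60.542 → 60.5°C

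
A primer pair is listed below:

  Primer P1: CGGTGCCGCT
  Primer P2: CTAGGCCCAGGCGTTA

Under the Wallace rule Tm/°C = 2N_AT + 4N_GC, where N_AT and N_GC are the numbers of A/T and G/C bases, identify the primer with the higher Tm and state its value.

Primer P2, 52°C

Primer P1: A+T=2, G+C=8 → Tm = 2(2)+4(8) = 36°C
Primer P2: A+T=6, G+C=10 → Tm = 2(6)+4(10) = 52°C
36°C vs 52°C → primer P2 is higher.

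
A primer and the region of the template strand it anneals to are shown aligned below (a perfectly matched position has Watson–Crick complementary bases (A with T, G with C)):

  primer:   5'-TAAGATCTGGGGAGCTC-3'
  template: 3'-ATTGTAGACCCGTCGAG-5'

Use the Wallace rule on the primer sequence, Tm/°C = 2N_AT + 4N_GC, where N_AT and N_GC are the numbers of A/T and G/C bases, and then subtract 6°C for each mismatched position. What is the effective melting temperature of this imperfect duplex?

40°C

Primer base counts: A=4, T=4, G=6, C=3 → A+T=8, G+C=9
Perfect-match Tm = 2(8) + 4(9) = 16 + 36 = 52°C
Mismatches (positions where the bases are not complementary): 2 (at positions 4, 12)
Effective Tm = 52 − 2×6 = 52 − 12 = 40°C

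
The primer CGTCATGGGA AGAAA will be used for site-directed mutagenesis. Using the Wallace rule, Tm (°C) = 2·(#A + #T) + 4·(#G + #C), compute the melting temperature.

Scanning the sequence gives A=6, T=2, C=2, G=5.
So N_AT = 8 and N_GC = 7.
Tm = 2(8) + 4(7) = 16 + 28 = 44°C

44°C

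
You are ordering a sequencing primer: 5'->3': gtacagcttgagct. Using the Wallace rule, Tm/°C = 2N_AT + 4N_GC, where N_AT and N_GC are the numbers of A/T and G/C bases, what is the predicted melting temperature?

42°C

C=3, T=4, A=3, G=4
So N_AT = 7 and N_GC = 7.
Tm = 4·7 + 2·7 = 28 + 14 = 42°C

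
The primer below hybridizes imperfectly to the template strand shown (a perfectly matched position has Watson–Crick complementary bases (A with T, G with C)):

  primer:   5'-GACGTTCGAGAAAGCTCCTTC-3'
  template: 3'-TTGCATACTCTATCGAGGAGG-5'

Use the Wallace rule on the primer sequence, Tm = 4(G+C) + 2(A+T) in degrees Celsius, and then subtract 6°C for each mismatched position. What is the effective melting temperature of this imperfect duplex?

Primer base counts: A=5, T=5, G=5, C=6 → A+T=10, G+C=11
Perfect-match Tm = 2(10) + 4(11) = 20 + 44 = 64°C
Mismatches (positions where the bases are not complementary): 5 (at positions 1, 6, 7, 12, 20)
Effective Tm = 64 − 5×6 = 64 − 30 = 34°C

34°C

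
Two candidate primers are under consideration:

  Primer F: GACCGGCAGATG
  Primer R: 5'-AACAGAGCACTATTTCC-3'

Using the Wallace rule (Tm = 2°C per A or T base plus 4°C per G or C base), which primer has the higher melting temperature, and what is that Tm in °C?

Primer F: A+T=4, G+C=8 → Tm = 2(4)+4(8) = 40°C
Primer R: A+T=10, G+C=7 → Tm = 2(10)+4(7) = 48°C
40°C vs 48°C → primer R is higher.

Primer R, 48°C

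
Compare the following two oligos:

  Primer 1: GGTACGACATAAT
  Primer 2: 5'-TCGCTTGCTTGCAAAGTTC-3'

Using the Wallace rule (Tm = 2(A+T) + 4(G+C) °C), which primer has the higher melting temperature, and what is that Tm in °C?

Primer 2, 56°C

Primer 1: A+T=8, G+C=5 → Tm = 2(8)+4(5) = 36°C
Primer 2: A+T=10, G+C=9 → Tm = 2(10)+4(9) = 56°C
36°C vs 56°C → primer 2 is higher.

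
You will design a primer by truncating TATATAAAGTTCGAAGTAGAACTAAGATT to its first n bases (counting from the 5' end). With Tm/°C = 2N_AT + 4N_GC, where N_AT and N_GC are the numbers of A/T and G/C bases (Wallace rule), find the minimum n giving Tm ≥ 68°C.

n = 27

First 26 bases: TATATAAAGTTCGAAGTAGAACTAAG → Tm = 66°C (< 68°C)
First 27 bases: TATATAAAGTTCGAAGTAGAACTAAGA → Tm = 68°C (≥ 68°C)
Since every base adds ≥2°C, Tm only increases with n, so the threshold is first crossed at n = 27.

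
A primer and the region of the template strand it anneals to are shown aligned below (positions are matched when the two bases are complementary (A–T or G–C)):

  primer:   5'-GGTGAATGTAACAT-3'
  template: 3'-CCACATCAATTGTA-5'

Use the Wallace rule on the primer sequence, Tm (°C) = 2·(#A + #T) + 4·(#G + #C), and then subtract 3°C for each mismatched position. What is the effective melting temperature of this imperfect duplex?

Primer base counts: A=5, T=4, G=4, C=1 → A+T=9, G+C=5
Perfect-match Tm = 2(9) + 4(5) = 18 + 20 = 38°C
Mismatches (positions where the bases are not complementary): 3 (at positions 5, 7, 8)
Effective Tm = 38 − 3×3 = 38 − 9 = 29°C

29°C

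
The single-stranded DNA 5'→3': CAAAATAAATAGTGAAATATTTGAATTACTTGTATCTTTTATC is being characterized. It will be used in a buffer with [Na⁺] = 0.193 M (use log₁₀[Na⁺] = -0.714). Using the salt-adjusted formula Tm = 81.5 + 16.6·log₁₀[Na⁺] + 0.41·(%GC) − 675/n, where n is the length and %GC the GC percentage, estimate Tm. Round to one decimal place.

61.6°C

Length n = 43. Base counts: A=17, C=4, G=4, T=18
G+C = 8, so %GC = 8/43 × 100 = 18.605%
Salt term: 16.6 × (-0.714) = -11.852
GC term: 0.41 × 18.605 = 7.628; length term: −675/43 = −15.698
Tm = 81.5 + (-11.852) + 7.628 − 15.698 = 61.578 → 61.6°C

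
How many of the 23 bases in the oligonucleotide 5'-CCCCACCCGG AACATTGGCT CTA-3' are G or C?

14

Scanning the sequence gives T=4, A=5, G=4, C=10.
G+C = 4 + 10 = 14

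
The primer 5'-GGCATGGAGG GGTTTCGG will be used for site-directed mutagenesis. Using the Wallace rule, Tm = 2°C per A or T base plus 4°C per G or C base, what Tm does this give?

60°C

A=2, T=4, G=10, C=2
AT pairs contribute 6, GC pairs contribute 12.
Tm = 4·12 + 2·6 = 48 + 12 = 60°C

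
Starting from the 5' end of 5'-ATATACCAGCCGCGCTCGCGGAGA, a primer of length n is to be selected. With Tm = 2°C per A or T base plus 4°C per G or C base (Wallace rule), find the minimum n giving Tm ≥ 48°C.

First 14 bases: ATATACCAGCCGCG → Tm = 44°C (< 48°C)
First 15 bases: ATATACCAGCCGCGC → Tm = 48°C (≥ 48°C)
Each additional base adds 2°C (A/T) or 4°C (G/C), so Tm is non-decreasing in n; n = 15 is the first length to reach 48°C.

n = 15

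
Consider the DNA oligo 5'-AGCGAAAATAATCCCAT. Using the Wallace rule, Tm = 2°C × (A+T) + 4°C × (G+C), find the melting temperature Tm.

46°C

Scanning the sequence gives C=4, A=8, G=2, T=3.
AT pairs contribute 11, GC pairs contribute 6.
Tm = 4·6 + 2·11 = 24 + 22 = 46°C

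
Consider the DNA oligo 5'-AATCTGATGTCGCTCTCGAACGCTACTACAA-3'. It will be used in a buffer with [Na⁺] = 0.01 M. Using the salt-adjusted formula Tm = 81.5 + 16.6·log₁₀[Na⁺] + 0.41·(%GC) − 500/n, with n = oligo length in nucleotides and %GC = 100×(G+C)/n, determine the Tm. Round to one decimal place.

Length n = 31. Scanning the sequence gives T=8, C=9, G=5, A=9.
G+C = 14, so %GC = 14/31 × 100 = 45.161%
Salt term: 16.6 × (-2) = -33.2
GC term: 0.41 × 45.161 = 18.516; length term: −500/31 = −16.129
Tm = 81.5 + (-33.2) + 18.516 − 16.129 = 50.687 → 50.7°C

50.7°C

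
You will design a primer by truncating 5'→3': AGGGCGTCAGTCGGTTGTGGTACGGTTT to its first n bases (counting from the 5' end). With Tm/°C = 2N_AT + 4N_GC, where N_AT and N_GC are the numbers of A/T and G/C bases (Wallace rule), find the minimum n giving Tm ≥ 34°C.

n = 10

First 9 bases: AGGGCGTCA → Tm = 30°C (< 34°C)
First 10 bases: AGGGCGTCAG → Tm = 34°C (≥ 34°C)
Since every base adds ≥2°C, Tm only increases with n, so the threshold is first crossed at n = 10.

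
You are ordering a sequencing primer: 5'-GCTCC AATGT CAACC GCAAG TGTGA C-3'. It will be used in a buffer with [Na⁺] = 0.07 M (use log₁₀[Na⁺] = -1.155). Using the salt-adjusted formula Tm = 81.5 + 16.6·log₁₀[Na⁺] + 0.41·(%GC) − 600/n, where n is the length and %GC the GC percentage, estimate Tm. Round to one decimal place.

61.3°C

Length n = 26. Scanning the sequence gives C=8, T=5, A=7, G=6.
G+C = 14, so %GC = 14/26 × 100 = 53.846%
Salt term: 16.6 × (-1.155) = -19.173
GC term: 0.41 × 53.846 = 22.077; length term: −600/26 = −23.077
Tm = 81.5 + (-19.173) + 22.077 − 23.077 = 61.327 → 61.3°C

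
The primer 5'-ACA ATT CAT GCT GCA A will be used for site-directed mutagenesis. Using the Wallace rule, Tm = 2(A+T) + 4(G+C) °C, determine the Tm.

G=2, A=6, C=4, T=4
AT pairs contribute 10, GC pairs contribute 6.
Tm = 4·6 + 2·10 = 24 + 20 = 44°C

44°C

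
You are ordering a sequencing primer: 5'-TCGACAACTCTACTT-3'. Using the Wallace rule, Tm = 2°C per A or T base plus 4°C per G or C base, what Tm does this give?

Base counts: A=4, G=1, T=5, C=5
A+T = 9, G+C = 6
Tm = 2(9) + 4(6) = 18 + 24 = 42°C

42°C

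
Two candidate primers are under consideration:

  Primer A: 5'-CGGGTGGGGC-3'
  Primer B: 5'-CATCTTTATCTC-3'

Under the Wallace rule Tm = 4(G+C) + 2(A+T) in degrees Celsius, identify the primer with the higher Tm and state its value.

Primer A, 38°C

Primer A: A+T=1, G+C=9 → Tm = 2(1)+4(9) = 38°C
Primer B: A+T=8, G+C=4 → Tm = 2(8)+4(4) = 32°C
38°C vs 32°C → primer A is higher.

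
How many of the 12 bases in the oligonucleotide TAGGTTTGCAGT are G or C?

5

Base counts: G=4, A=2, C=1, T=5
G+C = 4 + 1 = 5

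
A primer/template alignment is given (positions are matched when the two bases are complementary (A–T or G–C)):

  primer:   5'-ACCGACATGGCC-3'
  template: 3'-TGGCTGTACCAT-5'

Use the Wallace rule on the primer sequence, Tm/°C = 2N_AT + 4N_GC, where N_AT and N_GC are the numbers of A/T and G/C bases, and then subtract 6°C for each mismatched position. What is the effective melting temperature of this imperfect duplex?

Primer base counts: A=3, T=1, G=3, C=5 → A+T=4, G+C=8
Perfect-match Tm = 2(4) + 4(8) = 8 + 32 = 40°C
Mismatches (positions where the bases are not complementary): 2 (at positions 11, 12)
Effective Tm = 40 − 2×6 = 40 − 12 = 28°C

28°C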